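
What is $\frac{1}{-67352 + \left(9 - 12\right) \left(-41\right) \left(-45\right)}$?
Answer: $- \frac{1}{72887} \approx -1.372 \cdot 10^{-5}$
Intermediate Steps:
$\frac{1}{-67352 + \left(9 - 12\right) \left(-41\right) \left(-45\right)} = \frac{1}{-67352 + \left(-3\right) \left(-41\right) \left(-45\right)} = \frac{1}{-67352 + 123 \left(-45\right)} = \frac{1}{-67352 - 5535} = \frac{1}{-72887} = - \frac{1}{72887}$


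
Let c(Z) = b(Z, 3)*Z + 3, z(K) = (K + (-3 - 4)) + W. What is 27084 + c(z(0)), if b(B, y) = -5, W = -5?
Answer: 27147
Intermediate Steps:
z(K) = -12 + K (z(K) = (K + (-3 - 4)) - 5 = (K - 7) - 5 = (-7 + K) - 5 = -12 + K)
c(Z) = 3 - 5*Z (c(Z) = -5*Z + 3 = 3 - 5*Z)
27084 + c(z(0)) = 27084 + (3 - 5*(-12 + 0)) = 27084 + (3 - 5*(-12)) = 27084 + (3 + 60) = 27084 + 63 = 27147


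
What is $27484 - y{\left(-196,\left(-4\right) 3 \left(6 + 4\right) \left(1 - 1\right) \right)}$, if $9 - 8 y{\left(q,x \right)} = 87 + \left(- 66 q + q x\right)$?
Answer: $\frac{116443}{4} \approx 29111.0$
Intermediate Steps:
$y{\left(q,x \right)} = - \frac{39}{4} + \frac{33 q}{4} - \frac{q x}{8}$ ($y{\left(q,x \right)} = \frac{9}{8} - \frac{87 + \left(- 66 q + q x\right)}{8} = \frac{9}{8} - \frac{87 - 66 q + q x}{8} = \frac{9}{8} - \left(\frac{87}{8} - \frac{33 q}{4} + \frac{q x}{8}\right) = - \frac{39}{4} + \frac{33 q}{4} - \frac{q x}{8}$)
$27484 - y{\left(-196,\left(-4\right) 3 \left(6 + 4\right) \left(1 - 1\right) \right)} = 27484 - \left(- \frac{39}{4} + \frac{33}{4} \left(-196\right) - - \frac{49 \left(-4\right) 3 \left(6 + 4\right) \left(1 - 1\right)}{2}\right) = 27484 - \left(- \frac{39}{4} - 1617 - - \frac{49 \left(- 12 \cdot 10 \cdot 0\right)}{2}\right) = 27484 - \left(- \frac{39}{4} - 1617 - - \frac{49 \left(\left(-12\right) 0\right)}{2}\right) = 27484 - \left(- \frac{39}{4} - 1617 - \left(- \frac{49}{2}\right) 0\right) = 27484 - \left(- \frac{39}{4} - 1617 + 0\right) = 27484 - - \frac{6507}{4} = 27484 + \frac{6507}{4} = \frac{116443}{4}$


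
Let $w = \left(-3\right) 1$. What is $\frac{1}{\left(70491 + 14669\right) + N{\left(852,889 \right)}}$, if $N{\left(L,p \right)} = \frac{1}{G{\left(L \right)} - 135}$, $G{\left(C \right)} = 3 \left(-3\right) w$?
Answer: $\frac{108}{9197279} \approx 1.1743 \cdot 10^{-5}$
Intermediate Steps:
$w = -3$
$G{\left(C \right)} = 27$ ($G{\left(C \right)} = 3 \left(-3\right) \left(-3\right) = \left(-9\right) \left(-3\right) = 27$)
$N{\left(L,p \right)} = - \frac{1}{108}$ ($N{\left(L,p \right)} = \frac{1}{27 - 135} = \frac{1}{-108} = - \frac{1}{108}$)
$\frac{1}{\left(70491 + 14669\right) + N{\left(852,889 \right)}} = \frac{1}{\left(70491 + 14669\right) - \frac{1}{108}} = \frac{1}{85160 - \frac{1}{108}} = \frac{1}{\frac{9197279}{108}} = \frac{108}{9197279}$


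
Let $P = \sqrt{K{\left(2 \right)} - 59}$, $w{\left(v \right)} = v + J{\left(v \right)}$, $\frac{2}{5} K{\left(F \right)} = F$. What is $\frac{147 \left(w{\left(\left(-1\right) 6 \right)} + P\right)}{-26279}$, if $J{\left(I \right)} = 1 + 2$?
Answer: $\frac{441}{26279} - \frac{441 i \sqrt{6}}{26279} \approx 0.016781 - 0.041106 i$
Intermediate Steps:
$K{\left(F \right)} = \frac{5 F}{2}$
$J{\left(I \right)} = 3$
$w{\left(v \right)} = 3 + v$ ($w{\left(v \right)} = v + 3 = 3 + v$)
$P = 3 i \sqrt{6}$ ($P = \sqrt{\frac{5}{2} \cdot 2 - 59} = \sqrt{5 - 59} = \sqrt{-54} = 3 i \sqrt{6} \approx 7.3485 i$)
$\frac{147 \left(w{\left(\left(-1\right) 6 \right)} + P\right)}{-26279} = \frac{147 \left(\left(3 - 6\right) + 3 i \sqrt{6}\right)}{-26279} = 147 \left(\left(3 - 6\right) + 3 i \sqrt{6}\right) \left(- \frac{1}{26279}\right) = 147 \left(-3 + 3 i \sqrt{6}\right) \left(- \frac{1}{26279}\right) = \left(-441 + 441 i \sqrt{6}\right) \left(- \frac{1}{26279}\right) = \frac{441}{26279} - \frac{441 i \sqrt{6}}{26279}$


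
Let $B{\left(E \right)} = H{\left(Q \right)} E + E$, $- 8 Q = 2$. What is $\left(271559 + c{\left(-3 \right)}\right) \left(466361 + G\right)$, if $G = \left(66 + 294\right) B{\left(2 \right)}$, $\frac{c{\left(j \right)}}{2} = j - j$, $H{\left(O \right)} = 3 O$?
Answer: $126693407419$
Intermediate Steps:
$Q = - \frac{1}{4}$ ($Q = \left(- \frac{1}{8}\right) 2 = - \frac{1}{4} \approx -0.25$)
$c{\left(j \right)} = 0$ ($c{\left(j \right)} = 2 \left(j - j\right) = 2 \cdot 0 = 0$)
$B{\left(E \right)} = \frac{E}{4}$ ($B{\left(E \right)} = 3 \left(- \frac{1}{4}\right) E + E = - \frac{3 E}{4} + E = \frac{E}{4}$)
$G = 180$ ($G = \left(66 + 294\right) \frac{1}{4} \cdot 2 = 360 \cdot \frac{1}{2} = 180$)
$\left(271559 + c{\left(-3 \right)}\right) \left(466361 + G\right) = \left(271559 + 0\right) \left(466361 + 180\right) = 271559 \cdot 466541 = 126693407419$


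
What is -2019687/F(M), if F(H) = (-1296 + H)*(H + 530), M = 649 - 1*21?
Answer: 673229/257848 ≈ 2.6110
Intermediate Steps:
M = 628 (M = 649 - 21 = 628)
F(H) = (-1296 + H)*(530 + H)
-2019687/F(M) = -2019687/(-686880 + 628² - 766*628) = -2019687/(-686880 + 394384 - 481048) = -2019687/(-773544) = -2019687*(-1/773544) = 673229/257848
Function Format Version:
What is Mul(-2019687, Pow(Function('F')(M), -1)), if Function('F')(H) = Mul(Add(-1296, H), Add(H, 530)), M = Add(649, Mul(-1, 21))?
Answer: Rational(673229, 257848) ≈ 2.6110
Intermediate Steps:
M = 628 (M = Add(649, -21) = 628)
Function('F')(H) = Mul(Add(-1296, H), Add(530, H))
Mul(-2019687, Pow(Function('F')(M), -1)) = Mul(-2019687, Pow(Add(-686880, Pow(628, 2), Mul(-766, 628)), -1)) = Mul(-2019687, Pow(Add(-686880, 394384, -481048), -1)) = Mul(-2019687, Pow(-773544, -1)) = Mul(-2019687, Rational(-1, 773544)) = Rational(673229, 257848)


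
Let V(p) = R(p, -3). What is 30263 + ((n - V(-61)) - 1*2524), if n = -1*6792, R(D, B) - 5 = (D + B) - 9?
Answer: 21015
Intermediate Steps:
R(D, B) = -4 + B + D (R(D, B) = 5 + ((D + B) - 9) = 5 + ((B + D) - 9) = 5 + (-9 + B + D) = -4 + B + D)
V(p) = -7 + p (V(p) = -4 - 3 + p = -7 + p)
n = -6792
30263 + ((n - V(-61)) - 1*2524) = 30263 + ((-6792 - (-7 - 61)) - 1*2524) = 30263 + ((-6792 - 1*(-68)) - 2524) = 30263 + ((-6792 + 68) - 2524) = 30263 + (-6724 - 2524) = 30263 - 9248 = 21015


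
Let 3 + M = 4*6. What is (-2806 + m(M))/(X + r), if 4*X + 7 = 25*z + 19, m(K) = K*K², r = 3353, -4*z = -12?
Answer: 25820/13499 ≈ 1.9127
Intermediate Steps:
z = 3 (z = -¼*(-12) = 3)
M = 21 (M = -3 + 4*6 = -3 + 24 = 21)
m(K) = K³
X = 87/4 (X = -7/4 + (25*3 + 19)/4 = -7/4 + (75 + 19)/4 = -7/4 + (¼)*94 = -7/4 + 47/2 = 87/4 ≈ 21.750)
(-2806 + m(M))/(X + r) = (-2806 + 21³)/(87/4 + 3353) = (-2806 + 9261)/(13499/4) = 6455*(4/13499) = 25820/13499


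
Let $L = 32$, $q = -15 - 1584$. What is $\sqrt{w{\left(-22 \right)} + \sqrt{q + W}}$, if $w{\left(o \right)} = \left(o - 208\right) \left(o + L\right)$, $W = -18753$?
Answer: $2 \sqrt{-575 + 2 i \sqrt{318}} \approx 1.4866 + 47.981 i$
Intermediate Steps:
$q = -1599$ ($q = -15 - 1584 = -1599$)
$w{\left(o \right)} = \left(-208 + o\right) \left(32 + o\right)$ ($w{\left(o \right)} = \left(o - 208\right) \left(o + 32\right) = \left(-208 + o\right) \left(32 + o\right)$)
$\sqrt{w{\left(-22 \right)} + \sqrt{q + W}} = \sqrt{\left(-6656 + \left(-22\right)^{2} - -3872\right) + \sqrt{-1599 - 18753}} = \sqrt{\left(-6656 + 484 + 3872\right) + \sqrt{-20352}} = \sqrt{-2300 + 8 i \sqrt{318}}$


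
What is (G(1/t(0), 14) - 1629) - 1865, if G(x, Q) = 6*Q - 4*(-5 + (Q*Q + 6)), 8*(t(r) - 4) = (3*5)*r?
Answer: -4198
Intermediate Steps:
t(r) = 4 + 15*r/8 (t(r) = 4 + ((3*5)*r)/8 = 4 + (15*r)/8 = 4 + 15*r/8)
G(x, Q) = -4 - 4*Q² + 6*Q (G(x, Q) = 6*Q - 4*(-5 + (Q² + 6)) = 6*Q - 4*(-5 + (6 + Q²)) = 6*Q - 4*(1 + Q²) = 6*Q + (-4 - 4*Q²) = -4 - 4*Q² + 6*Q)
(G(1/t(0), 14) - 1629) - 1865 = ((-4 - 4*14² + 6*14) - 1629) - 1865 = ((-4 - 4*196 + 84) - 1629) - 1865 = ((-4 - 784 + 84) - 1629) - 1865 = (-704 - 1629) - 1865 = -2333 - 1865 = -4198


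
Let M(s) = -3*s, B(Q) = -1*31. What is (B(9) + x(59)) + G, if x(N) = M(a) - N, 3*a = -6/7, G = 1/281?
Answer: -175337/1967 ≈ -89.139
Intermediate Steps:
B(Q) = -31
G = 1/281 ≈ 0.0035587
a = -2/7 (a = (-6/7)/3 = (-6*1/7)/3 = (1/3)*(-6/7) = -2/7 ≈ -0.28571)
x(N) = 6/7 - N (x(N) = -3*(-2/7) - N = 6/7 - N)
(B(9) + x(59)) + G = (-31 + (6/7 - 1*59)) + 1/281 = (-31 + (6/7 - 59)) + 1/281 = (-31 - 407/7) + 1/281 = -624/7 + 1/281 = -175337/1967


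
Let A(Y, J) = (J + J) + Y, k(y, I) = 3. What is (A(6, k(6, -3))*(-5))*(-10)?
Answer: 600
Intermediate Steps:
A(Y, J) = Y + 2*J (A(Y, J) = 2*J + Y = Y + 2*J)
(A(6, k(6, -3))*(-5))*(-10) = ((6 + 2*3)*(-5))*(-10) = ((6 + 6)*(-5))*(-10) = (12*(-5))*(-10) = -60*(-10) = 600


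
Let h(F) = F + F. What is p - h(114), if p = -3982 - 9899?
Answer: -14109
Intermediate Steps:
p = -13881
h(F) = 2*F
p - h(114) = -13881 - 2*114 = -13881 - 1*228 = -13881 - 228 = -14109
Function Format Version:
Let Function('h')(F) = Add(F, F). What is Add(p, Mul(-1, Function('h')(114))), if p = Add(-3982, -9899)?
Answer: -14109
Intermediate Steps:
p = -13881
Function('h')(F) = Mul(2, F)
Add(p, Mul(-1, Function('h')(114))) = Add(-13881, Mul(-1, Mul(2, 114))) = Add(-13881, Mul(-1, 228)) = Add(-13881, -228) = -14109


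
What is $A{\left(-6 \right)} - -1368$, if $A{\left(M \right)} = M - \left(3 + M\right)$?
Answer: $1365$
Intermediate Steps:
$A{\left(M \right)} = -3$
$A{\left(-6 \right)} - -1368 = -3 - -1368 = -3 + 1368 = 1365$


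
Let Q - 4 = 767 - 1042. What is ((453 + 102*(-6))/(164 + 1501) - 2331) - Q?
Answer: -1143353/555 ≈ -2060.1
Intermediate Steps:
Q = -271 (Q = 4 + (767 - 1042) = 4 - 275 = -271)
((453 + 102*(-6))/(164 + 1501) - 2331) - Q = ((453 + 102*(-6))/(164 + 1501) - 2331) - 1*(-271) = ((453 - 612)/1665 - 2331) + 271 = (-159*1/1665 - 2331) + 271 = (-53/555 - 2331) + 271 = -1293758/555 + 271 = -1143353/555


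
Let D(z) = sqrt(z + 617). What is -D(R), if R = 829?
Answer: -sqrt(1446) ≈ -38.026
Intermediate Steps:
D(z) = sqrt(617 + z)
-D(R) = -sqrt(617 + 829) = -sqrt(1446)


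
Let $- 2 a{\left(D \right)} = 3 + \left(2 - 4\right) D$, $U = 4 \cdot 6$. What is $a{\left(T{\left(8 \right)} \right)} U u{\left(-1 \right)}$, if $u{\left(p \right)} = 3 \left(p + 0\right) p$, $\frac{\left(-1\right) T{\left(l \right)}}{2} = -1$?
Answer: $36$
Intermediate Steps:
$U = 24$
$T{\left(l \right)} = 2$ ($T{\left(l \right)} = \left(-2\right) \left(-1\right) = 2$)
$a{\left(D \right)} = - \frac{3}{2} + D$ ($a{\left(D \right)} = - \frac{3 + \left(2 - 4\right) D}{2} = - \frac{3 - 2 D}{2} = - \frac{3}{2} + D$)
$u{\left(p \right)} = 3 p^{2}$ ($u{\left(p \right)} = 3 p p = 3 p^{2}$)
$a{\left(T{\left(8 \right)} \right)} U u{\left(-1 \right)} = \left(- \frac{3}{2} + 2\right) 24 \cdot 3 \left(-1\right)^{2} = \frac{24 \cdot 3 \cdot 1}{2} = \frac{24 \cdot 3}{2} = \frac{1}{2} \cdot 72 = 36$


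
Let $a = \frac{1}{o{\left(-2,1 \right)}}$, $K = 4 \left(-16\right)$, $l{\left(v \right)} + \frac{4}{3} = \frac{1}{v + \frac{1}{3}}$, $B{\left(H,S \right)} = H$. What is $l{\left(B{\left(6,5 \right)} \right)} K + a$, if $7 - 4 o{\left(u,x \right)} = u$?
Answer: $\frac{12940}{171} \approx 75.672$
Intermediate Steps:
$o{\left(u,x \right)} = \frac{7}{4} - \frac{u}{4}$
$l{\left(v \right)} = - \frac{4}{3} + \frac{1}{\frac{1}{3} + v}$ ($l{\left(v \right)} = - \frac{4}{3} + \frac{1}{v + \frac{1}{3}} = - \frac{4}{3} + \frac{1}{\frac{1}{3} + v}$)
$K = -64$
$a = \frac{4}{9}$ ($a = \frac{1}{\frac{7}{4} - - \frac{1}{2}} = \frac{1}{\frac{7}{4} + \frac{1}{2}} = \frac{1}{\frac{9}{4}} = \frac{4}{9} \approx 0.44444$)
$l{\left(B{\left(6,5 \right)} \right)} K + a = \frac{5 - 72}{3 \left(1 + 3 \cdot 6\right)} \left(-64\right) + \frac{4}{9} = \frac{5 - 72}{3 \left(1 + 18\right)} \left(-64\right) + \frac{4}{9} = \frac{1}{3} \cdot \frac{1}{19} \left(-67\right) \left(-64\right) + \frac{4}{9} = \left(- \frac{67}{57}\right) \left(-64\right) + \frac{4}{9} = \frac{4288}{57} + \frac{4}{9} = \frac{12940}{171}$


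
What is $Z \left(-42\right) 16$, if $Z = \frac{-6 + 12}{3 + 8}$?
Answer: $- \frac{4032}{11} \approx -366.55$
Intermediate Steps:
$Z = \frac{6}{11} \approx 0.54545$
$Z \left(-42\right) 16 = \frac{6}{11} \left(-42\right) 16 = \left(- \frac{252}{11}\right) 16 = - \frac{4032}{11}$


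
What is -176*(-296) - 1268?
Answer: 50828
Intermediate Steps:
-176*(-296) - 1268 = 52096 - 1268 = 50828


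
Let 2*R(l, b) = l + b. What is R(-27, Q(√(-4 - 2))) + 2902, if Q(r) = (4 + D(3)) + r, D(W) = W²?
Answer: 2895 + I*√6/2 ≈ 2895.0 + 1.2247*I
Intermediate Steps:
Q(r) = 13 + r (Q(r) = (4 + 3²) + r = (4 + 9) + r = 13 + r)
R(l, b) = b/2 + l/2 (R(l, b) = (l + b)/2 = (b + l)/2 = b/2 + l/2)
R(-27, Q(√(-4 - 2))) + 2902 = ((13 + √(-4 - 2))/2 + (½)*(-27)) + 2902 = ((13 + √(-6))/2 - 27/2) + 2902 = ((13 + I*√6)/2 - 27/2) + 2902 = ((13/2 + I*√6/2) - 27/2) + 2902 = (-7 + I*√6/2) + 2902 = 2895 + I*√6/2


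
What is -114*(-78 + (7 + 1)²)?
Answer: 1596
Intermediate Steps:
-114*(-78 + (7 + 1)²) = -114*(-78 + 8²) = -114*(-78 + 64) = -114*(-14) = 1596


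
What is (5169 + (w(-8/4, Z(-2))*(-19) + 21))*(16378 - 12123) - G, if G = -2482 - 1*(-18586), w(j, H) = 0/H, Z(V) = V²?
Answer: 22067346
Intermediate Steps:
w(j, H) = 0
G = 16104 (G = -2482 + 18586 = 16104)
(5169 + (w(-8/4, Z(-2))*(-19) + 21))*(16378 - 12123) - G = (5169 + (0*(-19) + 21))*(16378 - 12123) - 1*16104 = (5169 + (0 + 21))*4255 - 16104 = (5169 + 21)*4255 - 16104 = 5190*4255 - 16104 = 22083450 - 16104 = 22067346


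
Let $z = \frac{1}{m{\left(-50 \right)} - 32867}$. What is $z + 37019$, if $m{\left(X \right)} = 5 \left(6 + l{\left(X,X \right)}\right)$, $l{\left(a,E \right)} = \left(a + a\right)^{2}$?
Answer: $\frac{635357098}{17163} \approx 37019.0$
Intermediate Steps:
$l{\left(a,E \right)} = 4 a^{2}$ ($l{\left(a,E \right)} = \left(2 a\right)^{2} = 4 a^{2}$)
$m{\left(X \right)} = 30 + 20 X^{2}$ ($m{\left(X \right)} = 5 \left(6 + 4 X^{2}\right) = 30 + 20 X^{2}$)
$z = \frac{1}{17163}$ ($z = \frac{1}{\left(30 + 20 \left(-50\right)^{2}\right) - 32867} = \frac{1}{\left(30 + 20 \cdot 2500\right) - 32867} = \frac{1}{\left(30 + 50000\right) - 32867} = \frac{1}{50030 - 32867} = \frac{1}{17163} \approx 5.8265 \cdot 10^{-5}$)
$z + 37019 = \frac{1}{17163} + 37019 = \frac{635357098}{17163}$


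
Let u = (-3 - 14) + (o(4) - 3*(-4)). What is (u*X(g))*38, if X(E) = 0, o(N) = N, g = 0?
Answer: 0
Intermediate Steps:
u = -1 (u = (-3 - 14) + (4 - 3*(-4)) = -17 + (4 + 12) = -17 + 16 = -1)
(u*X(g))*38 = -1*0*38 = 0*38 = 0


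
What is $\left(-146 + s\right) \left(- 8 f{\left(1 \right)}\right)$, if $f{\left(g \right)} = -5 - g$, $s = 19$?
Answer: $-6096$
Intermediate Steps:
$\left(-146 + s\right) \left(- 8 f{\left(1 \right)}\right) = \left(-146 + 19\right) \left(- 8 \left(-5 - 1\right)\right) = - 127 \left(- 8 \left(-5 - 1\right)\right) = - 127 \left(\left(-8\right) \left(-6\right)\right) = \left(-127\right) 48 = -6096$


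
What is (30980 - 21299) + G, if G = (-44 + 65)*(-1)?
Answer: 9660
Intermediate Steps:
G = -21 (G = 21*(-1) = -21)
(30980 - 21299) + G = (30980 - 21299) - 21 = 9681 - 21 = 9660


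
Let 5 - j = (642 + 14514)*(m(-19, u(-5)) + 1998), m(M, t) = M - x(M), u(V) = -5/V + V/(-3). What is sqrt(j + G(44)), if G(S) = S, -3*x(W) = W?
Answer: I*sqrt(29897687) ≈ 5467.9*I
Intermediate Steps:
x(W) = -W/3
u(V) = -5/V - V/3 (u(V) = -5/V + V*(-1/3) = -5/V - V/3)
m(M, t) = 4*M/3 (m(M, t) = M - (-1)*M/3 = M + M/3 = 4*M/3)
j = -29897731 (j = 5 - (642 + 14514)*((4/3)*(-19) + 1998) = 5 - 15156*(-76/3 + 1998) = 5 - 15156*5918/3 = 5 - 1*29897736 = 5 - 29897736 = -29897731)
sqrt(j + G(44)) = sqrt(-29897731 + 44) = sqrt(-29897687) = I*sqrt(29897687)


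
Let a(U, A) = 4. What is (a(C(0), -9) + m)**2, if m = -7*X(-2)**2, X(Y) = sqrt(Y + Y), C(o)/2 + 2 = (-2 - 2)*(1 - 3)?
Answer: 1024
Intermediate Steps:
C(o) = 12 (C(o) = -4 + 2*((-2 - 2)*(1 - 3)) = -4 + 2*(-4*(-2)) = -4 + 2*8 = -4 + 16 = 12)
X(Y) = sqrt(2)*sqrt(Y) (X(Y) = sqrt(2*Y) = sqrt(2)*sqrt(Y))
m = 28 (m = -7*(sqrt(2)*sqrt(-2))**2 = -7*(sqrt(2)*(I*sqrt(2)))**2 = -7*(2*I)**2 = -7*(-4) = 28)
(a(C(0), -9) + m)**2 = (4 + 28)**2 = 32**2 = 1024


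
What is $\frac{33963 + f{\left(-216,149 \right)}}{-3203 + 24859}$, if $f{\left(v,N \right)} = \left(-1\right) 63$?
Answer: $\frac{8475}{5414} \approx 1.5654$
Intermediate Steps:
$f{\left(v,N \right)} = -63$
$\frac{33963 + f{\left(-216,149 \right)}}{-3203 + 24859} = \frac{33963 - 63}{-3203 + 24859} = \frac{33900}{21656} = 33900 \cdot \frac{1}{21656} = \frac{8475}{5414}$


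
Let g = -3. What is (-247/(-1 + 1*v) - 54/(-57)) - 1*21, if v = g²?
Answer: -7741/152 ≈ -50.928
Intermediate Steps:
v = 9 (v = (-3)² = 9)
(-247/(-1 + 1*v) - 54/(-57)) - 1*21 = (-247/(-1 + 1*9) - 54/(-57)) - 1*21 = (-247/(-1 + 9) - 54*(-1/57)) - 21 = (-247/8 + 18/19) - 21 = -4549/152 - 21 = -7741/152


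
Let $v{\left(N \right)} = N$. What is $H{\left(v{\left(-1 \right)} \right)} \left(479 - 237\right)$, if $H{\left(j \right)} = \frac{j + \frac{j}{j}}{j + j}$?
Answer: $0$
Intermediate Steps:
$H{\left(j \right)} = \frac{1 + j}{2 j}$ ($H{\left(j \right)} = \frac{j + 1}{2 j} = \left(1 + j\right) \frac{1}{2 j} = \frac{1 + j}{2 j}$)
$H{\left(v{\left(-1 \right)} \right)} \left(479 - 237\right) = \frac{1 - 1}{2 \left(-1\right)} \left(479 - 237\right) = \frac{1}{2} \left(-1\right) 0 \cdot 242 = 0 \cdot 242 = 0$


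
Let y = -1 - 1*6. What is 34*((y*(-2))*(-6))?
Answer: -2856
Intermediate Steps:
y = -7 (y = -1 - 6 = -7)
34*((y*(-2))*(-6)) = 34*(-7*(-2)*(-6)) = 34*(14*(-6)) = 34*(-84) = -2856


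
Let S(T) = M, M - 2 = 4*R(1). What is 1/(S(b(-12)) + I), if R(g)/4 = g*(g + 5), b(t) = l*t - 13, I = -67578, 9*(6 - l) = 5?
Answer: -1/67480 ≈ -1.4819e-5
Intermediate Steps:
l = 49/9 (l = 6 - ⅑*5 = 6 - 5/9 = 49/9 ≈ 5.4444)
b(t) = -13 + 49*t/9 (b(t) = 49*t/9 - 13 = -13 + 49*t/9)
R(g) = 4*g*(5 + g) (R(g) = 4*(g*(g + 5)) = 4*(g*(5 + g)) = 4*g*(5 + g))
M = 98 (M = 2 + 4*(4*1*(5 + 1)) = 2 + 4*(4*1*6) = 2 + 4*24 = 2 + 96 = 98)
S(T) = 98
1/(S(b(-12)) + I) = 1/(98 - 67578) = 1/(-67480) = -1/67480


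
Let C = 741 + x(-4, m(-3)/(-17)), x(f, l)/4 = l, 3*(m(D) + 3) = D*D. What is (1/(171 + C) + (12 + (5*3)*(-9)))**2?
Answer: 12583230625/831744 ≈ 15129.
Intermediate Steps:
m(D) = -3 + D**2/3 (m(D) = -3 + (D*D)/3 = -3 + D**2/3)
x(f, l) = 4*l
C = 741 (C = 741 + 4*((-3 + (1/3)*(-3)**2)/(-17)) = 741 + 4*((-3 + (1/3)*9)*(-1/17)) = 741 + 4*((-3 + 3)*(-1/17)) = 741 + 4*(0*(-1/17)) = 741 + 4*0 = 741 + 0 = 741)
(1/(171 + C) + (12 + (5*3)*(-9)))**2 = (1/(171 + 741) + (12 + (5*3)*(-9)))**2 = (1/912 + (12 + 15*(-9)))**2 = (1/912 + (12 - 135))**2 = (1/912 - 123)**2 = (-112175/912)**2 = 12583230625/831744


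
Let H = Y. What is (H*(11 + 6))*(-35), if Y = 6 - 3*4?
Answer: 3570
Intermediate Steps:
Y = -6 (Y = 6 - 12 = -6)
H = -6
(H*(11 + 6))*(-35) = -6*(11 + 6)*(-35) = -6*17*(-35) = -102*(-35) = 3570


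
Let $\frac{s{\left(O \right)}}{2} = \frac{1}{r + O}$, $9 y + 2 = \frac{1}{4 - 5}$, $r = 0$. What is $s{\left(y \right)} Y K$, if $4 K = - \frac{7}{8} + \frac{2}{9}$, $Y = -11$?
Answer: $- \frac{517}{48} \approx -10.771$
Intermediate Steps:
$y = - \frac{1}{3}$ ($y = - \frac{2}{9} + \frac{1}{9 \left(4 - 5\right)} = - \frac{2}{9} + \frac{1}{9 \left(-1\right)} = - \frac{2}{9} + \frac{1}{9} \left(-1\right) = - \frac{2}{9} - \frac{1}{9} = - \frac{1}{3} \approx -0.33333$)
$s{\left(O \right)} = \frac{2}{O}$ ($s{\left(O \right)} = \frac{2}{0 + O} = \frac{2}{O}$)
$K = - \frac{47}{288}$ ($K = \frac{- \frac{7}{8} + \frac{2}{9}}{4} = \frac{1}{4} \left(- \frac{47}{72}\right) = - \frac{47}{288} \approx -0.16319$)
$s{\left(y \right)} Y K = \frac{2}{- \frac{1}{3}} \left(-11\right) \left(- \frac{47}{288}\right) = 2 \left(-3\right) \left(-11\right) \left(- \frac{47}{288}\right) = \left(-6\right) \left(-11\right) \left(- \frac{47}{288}\right) = 66 \left(- \frac{47}{288}\right) = - \frac{517}{48}$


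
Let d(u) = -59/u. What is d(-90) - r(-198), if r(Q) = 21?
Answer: -1831/90 ≈ -20.344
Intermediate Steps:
d(-90) - r(-198) = -59/(-90) - 1*21 = -59*(-1/90) - 21 = 59/90 - 21 = -1831/90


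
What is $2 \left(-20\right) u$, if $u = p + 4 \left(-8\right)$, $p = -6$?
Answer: $1520$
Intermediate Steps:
$u = -38$ ($u = -6 + 4 \left(-8\right) = -6 - 32 = -38$)
$2 \left(-20\right) u = 2 \left(-20\right) \left(-38\right) = \left(-40\right) \left(-38\right) = 1520$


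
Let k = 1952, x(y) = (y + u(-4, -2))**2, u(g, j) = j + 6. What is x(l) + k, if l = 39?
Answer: 3801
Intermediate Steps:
u(g, j) = 6 + j
x(y) = (4 + y)**2 (x(y) = (y + (6 - 2))**2 = (y + 4)**2 = (4 + y)**2)
x(l) + k = (4 + 39)**2 + 1952 = 43**2 + 1952 = 1849 + 1952 = 3801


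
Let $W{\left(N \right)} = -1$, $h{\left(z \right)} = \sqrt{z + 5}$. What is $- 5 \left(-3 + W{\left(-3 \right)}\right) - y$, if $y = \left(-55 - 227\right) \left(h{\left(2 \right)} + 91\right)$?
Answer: $25682 + 282 \sqrt{7} \approx 26428.0$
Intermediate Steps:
$h{\left(z \right)} = \sqrt{5 + z}$
$y = -25662 - 282 \sqrt{7}$ ($y = \left(-55 - 227\right) \left(\sqrt{5 + 2} + 91\right) = - 282 \left(\sqrt{7} + 91\right) = - 282 \left(91 + \sqrt{7}\right) = -25662 - 282 \sqrt{7} \approx -26408.0$)
$- 5 \left(-3 + W{\left(-3 \right)}\right) - y = - 5 \left(-3 - 1\right) - \left(-25662 - 282 \sqrt{7}\right) = \left(-5\right) \left(-4\right) + \left(25662 + 282 \sqrt{7}\right) = 20 + \left(25662 + 282 \sqrt{7}\right) = 25682 + 282 \sqrt{7}$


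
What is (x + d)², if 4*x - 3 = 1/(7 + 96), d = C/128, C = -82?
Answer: 543169/43454464 ≈ 0.012500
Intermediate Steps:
d = -41/64 (d = -82/128 = -82*1/128 = -41/64 ≈ -0.64063)
x = 155/206 (x = ¾ + 1/(4*(7 + 96)) = ¾ + (¼)/103 = ¾ + (¼)*(1/103) = ¾ + 1/412 = 155/206 ≈ 0.75243)
(x + d)² = (155/206 - 41/64)² = (737/6592)² = 543169/43454464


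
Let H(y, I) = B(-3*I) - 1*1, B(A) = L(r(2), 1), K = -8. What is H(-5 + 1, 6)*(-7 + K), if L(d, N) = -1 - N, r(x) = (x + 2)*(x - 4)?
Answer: 45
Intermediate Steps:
r(x) = (-4 + x)*(2 + x) (r(x) = (2 + x)*(-4 + x) = (-4 + x)*(2 + x))
B(A) = -2 (B(A) = -1 - 1*1 = -1 - 1 = -2)
H(y, I) = -3 (H(y, I) = -2 - 1*1 = -2 - 1 = -3)
H(-5 + 1, 6)*(-7 + K) = -3*(-7 - 8) = -3*(-15) = 45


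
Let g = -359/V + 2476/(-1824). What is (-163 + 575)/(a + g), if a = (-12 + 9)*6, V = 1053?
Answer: -65943072/3152845 ≈ -20.915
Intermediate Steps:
g = -271837/160056 (g = -359/1053 + 2476/(-1824) = -359*1/1053 + 2476*(-1/1824) = -359/1053 - 619/456 = -271837/160056 ≈ -1.6984)
a = -18 (a = -3*6 = -18)
(-163 + 575)/(a + g) = (-163 + 575)/(-18 - 271837/160056) = 412/(-3152845/160056) = 412*(-160056/3152845) = -65943072/3152845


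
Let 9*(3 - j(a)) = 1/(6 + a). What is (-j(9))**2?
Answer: 163216/18225 ≈ 8.9556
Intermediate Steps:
j(a) = 3 - 1/(9*(6 + a))
(-j(9))**2 = (-(161 + 27*9)/(9*(6 + 9)))**2 = (-(161 + 243)/(9*15))**2 = (-404/(9*15))**2 = (-1*404/135)**2 = (-404/135)**2 = 163216/18225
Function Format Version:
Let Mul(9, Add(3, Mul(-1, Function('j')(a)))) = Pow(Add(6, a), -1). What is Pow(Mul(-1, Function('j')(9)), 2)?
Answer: Rational(163216, 18225) ≈ 8.9556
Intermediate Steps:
Function('j')(a) = Add(3, Mul(Rational(-1, 9), Pow(Add(6, a), -1)))
Pow(Mul(-1, Function('j')(9)), 2) = Pow(Mul(-1, Mul(Rational(1, 9), Pow(Add(6, 9), -1), Add(161, Mul(27, 9)))), 2) = Pow(Mul(-1, Mul(Rational(1, 9), Pow(15, -1), Add(161, 243))), 2) = Pow(Mul(-1, Mul(Rational(1, 9), Rational(1, 15), 404)), 2) = Pow(Mul(-1, Rational(404, 135)), 2) = Pow(Rational(-404, 135), 2) = Rational(163216, 18225)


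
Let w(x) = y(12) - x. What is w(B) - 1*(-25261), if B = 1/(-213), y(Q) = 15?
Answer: 5383789/213 ≈ 25276.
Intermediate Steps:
B = -1/213 ≈ -0.0046948
w(x) = 15 - x
w(B) - 1*(-25261) = (15 - 1*(-1/213)) - 1*(-25261) = (15 + 1/213) + 25261 = 3196/213 + 25261 = 5383789/213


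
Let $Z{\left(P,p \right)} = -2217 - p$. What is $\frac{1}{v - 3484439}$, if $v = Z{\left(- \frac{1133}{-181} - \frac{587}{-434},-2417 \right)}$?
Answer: $- \frac{1}{3484239} \approx -2.8701 \cdot 10^{-7}$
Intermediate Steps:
$v = 200$ ($v = -2217 - -2417 = -2217 + 2417 = 200$)
$\frac{1}{v - 3484439} = \frac{1}{200 - 3484439} = \frac{1}{-3484239} = - \frac{1}{3484239}$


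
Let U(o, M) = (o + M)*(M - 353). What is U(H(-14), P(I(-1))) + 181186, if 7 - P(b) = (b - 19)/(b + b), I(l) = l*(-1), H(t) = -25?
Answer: 184219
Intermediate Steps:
I(l) = -l
P(b) = 7 - (-19 + b)/(2*b) (P(b) = 7 - (b - 19)/(b + b) = 7 - (-19 + b)/(2*b))
U(o, M) = (-353 + M)*(M + o) (U(o, M) = (M + o)*(-353 + M) = (-353 + M)*(M + o))
U(H(-14), P(I(-1))) + 181186 = (((19 + 13*(-1*(-1)))/(2*((-1*(-1)))))² - 353*(19 + 13*(-1*(-1)))/(2*((-1*(-1)))) - 353*(-25) + ((19 + 13*(-1*(-1)))/(2*((-1*(-1)))))*(-25)) + 181186 = (((½)*(19 + 13*1)/1)² - 353*(19 + 13*1)/(2*1) + 8825 + ((½)*(19 + 13*1)/1)*(-25)) + 181186 = (((½)*1*(19 + 13))² - 353*(19 + 13)/2 + 8825 + ((½)*1*(19 + 13))*(-25)) + 181186 = (((½)*1*32)² - 353*32/2 + 8825 + ((½)*1*32)*(-25)) + 181186 = (16² - 353*16 + 8825 + 16*(-25)) + 181186 = (256 - 5648 + 8825 - 400) + 181186 = 3033 + 181186 = 184219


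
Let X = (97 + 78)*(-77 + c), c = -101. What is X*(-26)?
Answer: 809900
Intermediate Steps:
X = -31150 (X = (97 + 78)*(-77 - 101) = 175*(-178) = -31150)
X*(-26) = -31150*(-26) = 809900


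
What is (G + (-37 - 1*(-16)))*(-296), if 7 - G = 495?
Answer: 150664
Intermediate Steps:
G = -488 (G = 7 - 1*495 = 7 - 495 = -488)
(G + (-37 - 1*(-16)))*(-296) = (-488 + (-37 - 1*(-16)))*(-296) = (-488 + (-37 + 16))*(-296) = (-488 - 21)*(-296) = -509*(-296) = 150664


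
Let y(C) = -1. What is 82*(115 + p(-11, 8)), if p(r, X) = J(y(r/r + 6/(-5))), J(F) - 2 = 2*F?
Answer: 9430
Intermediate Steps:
J(F) = 2 + 2*F
p(r, X) = 0 (p(r, X) = 2 + 2*(-1) = 2 - 2 = 0)
82*(115 + p(-11, 8)) = 82*(115 + 0) = 82*115 = 9430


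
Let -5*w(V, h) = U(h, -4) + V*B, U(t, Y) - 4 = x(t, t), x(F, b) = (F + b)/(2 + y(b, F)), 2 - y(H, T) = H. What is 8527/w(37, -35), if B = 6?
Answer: -1662765/8744 ≈ -190.16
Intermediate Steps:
y(H, T) = 2 - H
x(F, b) = (F + b)/(4 - b) (x(F, b) = (F + b)/(2 + (2 - b)) = (F + b)/(4 - b))
U(t, Y) = 4 - 2*t/(-4 + t) (U(t, Y) = 4 + (-t - t)/(-4 + t) = 4 + (-2*t)/(-4 + t) = 4 - 2*t/(-4 + t))
w(V, h) = -6*V/5 - 2*(-8 + h)/(5*(-4 + h)) (w(V, h) = -(2*(-8 + h)/(-4 + h) + V*6)/5 = -(2*(-8 + h)/(-4 + h) + 6*V)/5 = -(6*V + 2*(-8 + h)/(-4 + h))/5 = -6*V/5 - 2*(-8 + h)/(5*(-4 + h)))
8527/w(37, -35) = 8527/((2*(8 - 1*(-35) + 12*37 - 3*37*(-35))/(5*(-4 - 35)))) = 8527/(((⅖)*(8 + 35 + 444 + 3885)/(-39))) = 8527/(((⅖)*(-1/39)*4372)) = 8527/(-8744/195) = 8527*(-195/8744) = -1662765/8744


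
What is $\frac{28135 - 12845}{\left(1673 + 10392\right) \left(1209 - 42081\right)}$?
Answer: $- \frac{1529}{49312068} \approx -3.1007 \cdot 10^{-5}$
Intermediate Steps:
$\frac{28135 - 12845}{\left(1673 + 10392\right) \left(1209 - 42081\right)} = \frac{28135 - 12845}{12065 \left(-40872\right)} = \frac{15290}{-493120680} = 15290 \left(- \frac{1}{493120680}\right) = - \frac{1529}{49312068}$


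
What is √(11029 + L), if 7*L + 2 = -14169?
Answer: 2*√110306/7 ≈ 94.892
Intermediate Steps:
L = -14171/7 (L = -2/7 + (⅐)*(-14169) = -2/7 - 14169/7 = -14171/7 ≈ -2024.4)
√(11029 + L) = √(11029 - 14171/7) = √(63032/7) = 2*√110306/7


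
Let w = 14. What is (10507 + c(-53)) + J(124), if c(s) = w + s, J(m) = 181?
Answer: 10649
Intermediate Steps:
c(s) = 14 + s
(10507 + c(-53)) + J(124) = (10507 + (14 - 53)) + 181 = (10507 - 39) + 181 = 10468 + 181 = 10649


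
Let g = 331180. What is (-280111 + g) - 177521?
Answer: -126452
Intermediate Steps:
(-280111 + g) - 177521 = (-280111 + 331180) - 177521 = 51069 - 177521 = -126452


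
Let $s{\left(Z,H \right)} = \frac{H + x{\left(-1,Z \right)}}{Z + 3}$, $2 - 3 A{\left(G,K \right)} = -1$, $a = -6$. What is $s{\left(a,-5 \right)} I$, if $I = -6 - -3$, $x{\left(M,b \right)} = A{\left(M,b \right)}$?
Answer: $-4$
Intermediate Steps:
$A{\left(G,K \right)} = 1$ ($A{\left(G,K \right)} = \frac{2}{3} - - \frac{1}{3} = \frac{2}{3} + \frac{1}{3} = 1$)
$x{\left(M,b \right)} = 1$
$s{\left(Z,H \right)} = \frac{1 + H}{3 + Z}$ ($s{\left(Z,H \right)} = \frac{H + 1}{Z + 3} = \frac{1 + H}{3 + Z}$)
$I = -3$ ($I = -6 + 3 = -3$)
$s{\left(a,-5 \right)} I = \frac{1 - 5}{3 - 6} \left(-3\right) = \frac{1}{-3} \left(-4\right) \left(-3\right) = \left(- \frac{1}{3}\right) \left(-4\right) \left(-3\right) = \frac{4}{3} \left(-3\right) = -4$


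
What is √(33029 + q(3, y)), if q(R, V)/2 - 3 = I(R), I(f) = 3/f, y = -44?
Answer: √33037 ≈ 181.76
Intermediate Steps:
q(R, V) = 6 + 6/R (q(R, V) = 6 + 2*(3/R) = 6 + 6/R)
√(33029 + q(3, y)) = √(33029 + (6 + 6/3)) = √(33029 + (6 + 6*(⅓))) = √(33029 + (6 + 2)) = √(33029 + 8) = √33037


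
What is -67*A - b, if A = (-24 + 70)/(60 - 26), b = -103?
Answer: 210/17 ≈ 12.353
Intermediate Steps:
A = 23/17 (A = 46/34 = 46*(1/34) = 23/17 ≈ 1.3529)
-67*A - b = -67*23/17 - 1*(-103) = -1541/17 + 103 = 210/17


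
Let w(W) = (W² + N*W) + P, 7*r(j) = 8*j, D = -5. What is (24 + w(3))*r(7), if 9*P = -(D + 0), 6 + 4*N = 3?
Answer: 2254/9 ≈ 250.44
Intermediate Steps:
N = -¾ (N = -3/2 + (¼)*3 = -3/2 + ¾ = -¾ ≈ -0.75000)
P = 5/9 (P = (-(-5 + 0))/9 = (-1*(-5))/9 = (⅑)*5 = 5/9 ≈ 0.55556)
r(j) = 8*j/7 (r(j) = (8*j)/7 = 8*j/7)
w(W) = 5/9 + W² - 3*W/4 (w(W) = (W² - 3*W/4) + 5/9 = 5/9 + W² - 3*W/4)
(24 + w(3))*r(7) = (24 + (5/9 + 3² - ¾*3))*((8/7)*7) = (24 + (5/9 + 9 - 9/4))*8 = (24 + 263/36)*8 = (1127/36)*8 = 2254/9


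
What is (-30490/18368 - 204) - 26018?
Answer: -240838093/9184 ≈ -26224.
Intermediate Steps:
(-30490/18368 - 204) - 26018 = (-30490*1/18368 - 204) - 26018 = (-15245/9184 - 204) - 26018 = -1888781/9184 - 26018 = -240838093/9184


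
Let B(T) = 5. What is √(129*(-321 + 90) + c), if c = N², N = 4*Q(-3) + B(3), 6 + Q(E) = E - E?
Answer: I*√29438 ≈ 171.57*I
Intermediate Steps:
Q(E) = -6 (Q(E) = -6 + (E - E) = -6 + 0 = -6)
N = -19 (N = 4*(-6) + 5 = -24 + 5 = -19)
c = 361 (c = (-19)² = 361)
√(129*(-321 + 90) + c) = √(129*(-321 + 90) + 361) = √(129*(-231) + 361) = √(-29799 + 361) = √(-29438) = I*√29438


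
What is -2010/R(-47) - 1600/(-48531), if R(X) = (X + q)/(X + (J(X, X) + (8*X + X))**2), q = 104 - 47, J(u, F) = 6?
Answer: -1695781944902/48531 ≈ -3.4942e+7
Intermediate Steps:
q = 57
R(X) = (57 + X)/(X + (6 + 9*X)**2) (R(X) = (X + 57)/(X + (6 + (8*X + X))**2) = (57 + X)/(X + (6 + 9*X)**2))
-2010/R(-47) - 1600/(-48531) = -2010*(-47 + 9*(2 + 3*(-47))**2)/(57 - 47) - 1600/(-48531) = -(-9447 + 1809*(2 - 141)**2) - 1600*(-1/48531) = -2010/(10/(-47 + 9*(-139)**2)) + 1600/48531 = -2010/(10/(-47 + 9*19321)) + 1600/48531 = -2010/(10/(-47 + 173889)) + 1600/48531 = -2010/(10/173842) + 1600/48531 = -2010/((1/173842)*10) + 1600/48531 = -2010/5/86921 + 1600/48531 = -2010*86921/5 + 1600/48531 = -34942242 + 1600/48531 = -1695781944902/48531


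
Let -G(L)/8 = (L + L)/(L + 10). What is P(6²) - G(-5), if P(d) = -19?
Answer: -35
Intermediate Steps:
G(L) = -16*L/(10 + L) (G(L) = -8*(L + L)/(L + 10) = -8*2*L/(10 + L) = -16*L/(10 + L))
P(6²) - G(-5) = -19 - (-16)*(-5)/(10 - 5) = -19 - (-16)*(-5)/5 = -19 - 1*16 = -19 - 16 = -35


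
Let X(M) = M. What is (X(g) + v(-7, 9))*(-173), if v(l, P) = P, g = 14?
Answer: -3979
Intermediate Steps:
(X(g) + v(-7, 9))*(-173) = (14 + 9)*(-173) = 23*(-173) = -3979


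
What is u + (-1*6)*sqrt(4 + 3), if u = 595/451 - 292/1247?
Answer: 610273/562397 - 6*sqrt(7) ≈ -14.789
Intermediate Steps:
u = 610273/562397 (u = 595*(1/451) - 292*1/1247 = 595/451 - 292/1247 = 610273/562397 ≈ 1.0851)
u + (-1*6)*sqrt(4 + 3) = 610273/562397 + (-1*6)*sqrt(4 + 3) = 610273/562397 - 6*sqrt(7)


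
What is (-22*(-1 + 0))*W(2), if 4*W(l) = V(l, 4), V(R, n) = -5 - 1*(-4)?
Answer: -11/2 ≈ -5.5000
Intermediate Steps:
V(R, n) = -1 (V(R, n) = -5 + 4 = -1)
W(l) = -1/4 (W(l) = (1/4)*(-1) = -1/4)
(-22*(-1 + 0))*W(2) = -22*(-1 + 0)*(-1/4) = -22*(-1)*(-1/4) = 22*(-1/4) = -11/2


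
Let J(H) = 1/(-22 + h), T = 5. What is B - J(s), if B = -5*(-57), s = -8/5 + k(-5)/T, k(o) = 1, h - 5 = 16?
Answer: 286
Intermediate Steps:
h = 21 (h = 5 + 16 = 21)
s = -7/5 (s = -8/5 + 1/5 = -8*⅕ + 1*(⅕) = -8/5 + ⅕ = -7/5 ≈ -1.4000)
J(H) = -1 (J(H) = 1/(-22 + 21) = 1/(-1) = -1)
B = 285
B - J(s) = 285 - 1*(-1) = 285 + 1 = 286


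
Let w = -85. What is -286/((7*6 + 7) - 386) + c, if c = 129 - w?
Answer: 72404/337 ≈ 214.85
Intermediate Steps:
c = 214 (c = 129 - 1*(-85) = 129 + 85 = 214)
-286/((7*6 + 7) - 386) + c = -286/((7*6 + 7) - 386) + 214 = -286/((42 + 7) - 386) + 214 = -286/(49 - 386) + 214 = -286/(-337) + 214 = -286*(-1/337) + 214 = 286/337 + 214 = 72404/337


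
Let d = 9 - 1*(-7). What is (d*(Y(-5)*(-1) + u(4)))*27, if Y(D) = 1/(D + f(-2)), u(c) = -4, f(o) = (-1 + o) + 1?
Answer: -11664/7 ≈ -1666.3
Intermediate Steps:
f(o) = o
d = 16 (d = 9 + 7 = 16)
Y(D) = 1/(-2 + D) (Y(D) = 1/(D - 2) = 1/(-2 + D))
(d*(Y(-5)*(-1) + u(4)))*27 = (16*(-1/(-2 - 5) - 4))*27 = (16*(-1/(-7) - 4))*27 = (16*(-⅐*(-1) - 4))*27 = (16*(⅐ - 4))*27 = (16*(-27/7))*27 = -432/7*27 = -11664/7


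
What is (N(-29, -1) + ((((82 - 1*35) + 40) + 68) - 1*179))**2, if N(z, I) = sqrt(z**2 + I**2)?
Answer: (24 - sqrt(842))**2 ≈ 25.173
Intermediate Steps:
N(z, I) = sqrt(I**2 + z**2)
(N(-29, -1) + ((((82 - 1*35) + 40) + 68) - 1*179))**2 = (sqrt((-1)**2 + (-29)**2) + ((((82 - 1*35) + 40) + 68) - 1*179))**2 = (sqrt(1 + 841) + ((((82 - 35) + 40) + 68) - 179))**2 = (sqrt(842) + (((47 + 40) + 68) - 179))**2 = (sqrt(842) + ((87 + 68) - 179))**2 = (sqrt(842) + (155 - 179))**2 = (sqrt(842) - 24)**2 = (-24 + sqrt(842))**2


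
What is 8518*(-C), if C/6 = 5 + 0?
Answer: -255540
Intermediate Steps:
C = 30 (C = 6*(5 + 0) = 6*5 = 30)
8518*(-C) = 8518*(-1*30) = 8518*(-30) = -255540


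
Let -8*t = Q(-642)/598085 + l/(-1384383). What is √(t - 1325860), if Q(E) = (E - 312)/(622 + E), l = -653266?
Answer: I*√14543067054128028321107768567001/3311914826220 ≈ 1151.5*I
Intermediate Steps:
Q(E) = (-312 + E)/(622 + E)
t = -3907746306791/66238296524400 (t = -(((-312 - 642)/(622 - 642))/598085 - 653266/(-1384383))/8 = -((-954/(-20))*(1/598085) - 653266*(-1/1384383))/8 = -(-1/20*(-954)*(1/598085) + 653266/1384383)/8 = -((477/10)*(1/598085) + 653266/1384383)/8 = -(477/5980850 + 653266/1384383)/8 = -⅛*3907746306791/8279787065550 = -3907746306791/66238296524400 ≈ -0.058995)
√(t - 1325860) = √(-3907746306791/66238296524400 - 1325860) = √(-87822711737587290791/66238296524400) = I*√14543067054128028321107768567001/3311914826220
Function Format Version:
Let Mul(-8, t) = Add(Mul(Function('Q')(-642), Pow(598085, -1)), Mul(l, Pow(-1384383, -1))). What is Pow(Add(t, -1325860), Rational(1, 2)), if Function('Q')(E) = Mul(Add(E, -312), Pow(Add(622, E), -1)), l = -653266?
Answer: Mul(Rational(1, 3311914826220), I, Pow(14543067054128028321107768567001, Rational(1, 2))) ≈ Mul(1151.5, I)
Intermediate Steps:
Function('Q')(E) = Mul(Pow(Add(622, E), -1), Add(-312, E)) (Function('Q')(E) = Mul(Add(-312, E), Pow(Add(622, E), -1)) = Mul(Pow(Add(622, E), -1), Add(-312, E)))
t = Rational(-3907746306791, 66238296524400) (t = Mul(Rational(-1, 8), Add(Mul(Mul(Pow(Add(622, -642), -1), Add(-312, -642)), Pow(598085, -1)), Mul(-653266, Pow(-1384383, -1)))) = Mul(Rational(-1, 8), Add(Mul(Mul(Pow(-20, -1), -954), Rational(1, 598085)), Mul(-653266, Rational(-1, 1384383)))) = Mul(Rational(-1, 8), Add(Mul(Mul(Rational(-1, 20), -954), Rational(1, 598085)), Rational(653266, 1384383))) = Mul(Rational(-1, 8), Add(Mul(Rational(477, 10), Rational(1, 598085)), Rational(653266, 1384383))) = Mul(Rational(-1, 8), Add(Rational(477, 5980850), Rational(653266, 1384383))) = Mul(Rational(-1, 8), Rational(3907746306791, 8279787065550)) = Rational(-3907746306791, 66238296524400) ≈ -0.058995)
Pow(Add(t, -1325860), Rational(1, 2)) = Pow(Add(Rational(-3907746306791, 66238296524400), -1325860), Rational(1, 2)) = Pow(Rational(-87822711737587290791, 66238296524400), Rational(1, 2)) = Mul(Rational(1, 3311914826220), I, Pow(14543067054128028321107768567001, Rational(1, 2)))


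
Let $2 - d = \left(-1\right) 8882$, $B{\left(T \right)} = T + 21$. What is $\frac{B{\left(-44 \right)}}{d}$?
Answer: $- \frac{23}{8884} \approx -0.0025889$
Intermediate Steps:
$B{\left(T \right)} = 21 + T$
$d = 8884$ ($d = 2 - \left(-1\right) 8882 = 2 - -8882 = 2 + 8882 = 8884$)
$\frac{B{\left(-44 \right)}}{d} = \frac{21 - 44}{8884} = \left(-23\right) \frac{1}{8884} = - \frac{23}{8884}$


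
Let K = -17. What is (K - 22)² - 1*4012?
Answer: -2491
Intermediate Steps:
(K - 22)² - 1*4012 = (-17 - 22)² - 1*4012 = (-39)² - 4012 = 1521 - 4012 = -2491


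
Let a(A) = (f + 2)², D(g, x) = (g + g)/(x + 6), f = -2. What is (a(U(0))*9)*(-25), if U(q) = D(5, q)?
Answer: 0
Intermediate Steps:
D(g, x) = 2*g/(6 + x) (D(g, x) = (2*g)/(6 + x) = 2*g/(6 + x))
U(q) = 10/(6 + q) (U(q) = 2*5/(6 + q) = 10/(6 + q))
a(A) = 0 (a(A) = (-2 + 2)² = 0² = 0)
(a(U(0))*9)*(-25) = (0*9)*(-25) = 0*(-25) = 0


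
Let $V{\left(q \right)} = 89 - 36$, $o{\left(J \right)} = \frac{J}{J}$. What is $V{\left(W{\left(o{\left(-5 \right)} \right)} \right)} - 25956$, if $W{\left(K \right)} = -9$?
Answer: $-25903$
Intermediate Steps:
$o{\left(J \right)} = 1$
$V{\left(q \right)} = 53$ ($V{\left(q \right)} = 89 - 36 = 53$)
$V{\left(W{\left(o{\left(-5 \right)} \right)} \right)} - 25956 = 53 - 25956 = -25903$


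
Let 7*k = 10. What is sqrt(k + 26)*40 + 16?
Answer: 16 + 320*sqrt(21)/7 ≈ 225.49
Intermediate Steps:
k = 10/7 (k = (1/7)*10 = 10/7 ≈ 1.4286)
sqrt(k + 26)*40 + 16 = sqrt(10/7 + 26)*40 + 16 = sqrt(192/7)*40 + 16 = (8*sqrt(21)/7)*40 + 16 = 320*sqrt(21)/7 + 16 = 16 + 320*sqrt(21)/7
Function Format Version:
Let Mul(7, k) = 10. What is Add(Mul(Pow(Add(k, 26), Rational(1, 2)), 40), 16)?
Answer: Add(16, Mul(Rational(320, 7), Pow(21, Rational(1, 2)))) ≈ 225.49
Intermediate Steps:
k = Rational(10, 7) (k = Mul(Rational(1, 7), 10) = Rational(10, 7) ≈ 1.4286)
Add(Mul(Pow(Add(k, 26), Rational(1, 2)), 40), 16) = Add(Mul(Pow(Add(Rational(10, 7), 26), Rational(1, 2)), 40), 16) = Add(Mul(Pow(Rational(192, 7), Rational(1, 2)), 40), 16) = Add(Mul(Mul(Rational(8, 7), Pow(21, Rational(1, 2))), 40), 16) = Add(Mul(Rational(320, 7), Pow(21, Rational(1, 2))), 16) = Add(16, Mul(Rational(320, 7), Pow(21, Rational(1, 2))))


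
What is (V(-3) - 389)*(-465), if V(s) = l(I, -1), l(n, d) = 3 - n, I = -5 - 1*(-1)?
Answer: 177630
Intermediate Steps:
I = -4 (I = -5 + 1 = -4)
V(s) = 7 (V(s) = 3 - 1*(-4) = 3 + 4 = 7)
(V(-3) - 389)*(-465) = (7 - 389)*(-465) = -382*(-465) = 177630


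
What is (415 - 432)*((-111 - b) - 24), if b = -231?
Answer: -1632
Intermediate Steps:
(415 - 432)*((-111 - b) - 24) = (415 - 432)*((-111 - 1*(-231)) - 24) = -17*((-111 + 231) - 24) = -17*(120 - 24) = -17*96 = -1632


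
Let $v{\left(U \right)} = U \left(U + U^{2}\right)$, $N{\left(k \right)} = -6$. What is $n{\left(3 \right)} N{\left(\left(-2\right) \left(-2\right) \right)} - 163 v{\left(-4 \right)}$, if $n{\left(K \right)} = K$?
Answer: $7806$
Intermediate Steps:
$n{\left(3 \right)} N{\left(\left(-2\right) \left(-2\right) \right)} - 163 v{\left(-4 \right)} = 3 \left(-6\right) - 163 \left(-4\right)^{2} \left(1 - 4\right) = -18 - 163 \cdot 16 \left(-3\right) = -18 - -7824 = -18 + 7824 = 7806$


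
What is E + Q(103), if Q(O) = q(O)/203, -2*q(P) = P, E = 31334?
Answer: 12721501/406 ≈ 31334.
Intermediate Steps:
q(P) = -P/2
Q(O) = -O/406 (Q(O) = -O/2/203 = -O/2*(1/203) = -O/406)
E + Q(103) = 31334 - 1/406*103 = 31334 - 103/406 = 12721501/406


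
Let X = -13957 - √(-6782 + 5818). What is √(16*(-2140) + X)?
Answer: √(-48197 - 2*I*√241) ≈ 0.0707 - 219.54*I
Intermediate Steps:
X = -13957 - 2*I*√241 (X = -13957 - √(-964) = -13957 - 2*I*√241 ≈ -13957.0 - 31.048*I)
√(16*(-2140) + X) = √(16*(-2140) + (-13957 - 2*I*√241)) = √(-34240 + (-13957 - 2*I*√241)) = √(-48197 - 2*I*√241)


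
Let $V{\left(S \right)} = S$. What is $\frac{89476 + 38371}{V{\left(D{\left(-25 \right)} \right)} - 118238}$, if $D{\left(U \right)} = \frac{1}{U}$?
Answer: $- \frac{3196175}{2955951} \approx -1.0813$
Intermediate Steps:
$\frac{89476 + 38371}{V{\left(D{\left(-25 \right)} \right)} - 118238} = \frac{89476 + 38371}{\frac{1}{-25} - 118238} = \frac{127847}{- \frac{1}{25} - 118238} = \frac{127847}{- \frac{2955951}{25}} = 127847 \left(- \frac{25}{2955951}\right) = - \frac{3196175}{2955951}$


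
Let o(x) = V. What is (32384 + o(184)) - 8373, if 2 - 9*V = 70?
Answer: 216031/9 ≈ 24003.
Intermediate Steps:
V = -68/9 (V = 2/9 - 1/9*70 = 2/9 - 70/9 = -68/9 ≈ -7.5556)
o(x) = -68/9
(32384 + o(184)) - 8373 = (32384 - 68/9) - 8373 = 291388/9 - 8373 = 216031/9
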